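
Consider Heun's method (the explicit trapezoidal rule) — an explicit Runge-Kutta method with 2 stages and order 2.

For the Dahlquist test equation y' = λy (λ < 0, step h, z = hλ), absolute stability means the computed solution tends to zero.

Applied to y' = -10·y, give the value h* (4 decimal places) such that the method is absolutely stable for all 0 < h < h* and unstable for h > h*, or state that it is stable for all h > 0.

With y'=λy (z=hλ):
  order 2, 2-stage ⇒ R(z)=1+z+z^2/2
  (e.g. R(-0.37)=0.69845, |R|=0.69845)

Solve |R(x)|<1 on ℝ⁻.
x=-0.37: |R|=0.6985
|R(-2.15)|=1.1612 |R(-1.16)|=0.5128 |R(-0.66)|=0.5578
Bisect:
  x_lo=-2.7774 |R|=2.0795  x_hi=-0.3000 |R|=0.7450
  mid=-1.53871 |R|=0.64511 →hi
  mid=-2.15805 |R|=1.17054 →lo
  mid=-1.84838 |R|=0.85987 →hi
  mid=-2.00321 |R|=1.00322 →lo
  mid=-1.92580 |R|=0.92855 →hi
  mid=-1.96451 |R|=0.96514 →hi
  mid=-1.98386 |R|=0.98399 →hi
  mid=-1.99354 |R|=0.99356 →hi
  mid=-1.99838 |R|=0.99838 →hi
  mid=-2.00080 |R|=1.00080 →lo
  ...
  [-2.00004,-1.99989] ⇒ x*=-2.0000
Stable set (-2.0000, 0).

(-2.0000,0); λ=-10 ⇒ h* = 0.2000.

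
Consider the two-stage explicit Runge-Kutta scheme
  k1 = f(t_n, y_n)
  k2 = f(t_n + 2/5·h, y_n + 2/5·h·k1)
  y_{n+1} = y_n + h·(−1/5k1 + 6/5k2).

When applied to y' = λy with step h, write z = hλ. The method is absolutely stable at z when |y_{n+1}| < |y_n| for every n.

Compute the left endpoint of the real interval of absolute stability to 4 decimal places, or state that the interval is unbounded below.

With y'=λy (z=hλ):
  k1=λy_n ⇒ h·k1=z·y_n;  k2=λ(1+2/5z)y_n ⇒ h·k2=z(1+2/5z)y_n
  y_{n+1}/y_n = 1 − 1/5z + 6/5z(1+2/5z) = 1 + z + 12/25z²
  ⇒ R(z) = 1 + z + 12/25z².

Boundary: |R(x)|=1, x<0.
x=-0.99: |R|=0.4804
R=1: x+12/25x²=0 ⇒ x=−25/12=-2.0833; min R=1−1/(4·12/25)=0.4792>−1
Confirm numerically:
  x=-1.691: |R|=0.68155 <1
  x=-1.690: |R|=0.68093 <1
  x=-1.166: |R|=0.48659 <1
  x=-1.140: |R|=0.48381 <1
  x=-2.575: |R|=1.60770 >1
  x=-2.495: |R|=1.49301 >1
  x=-2.108: |R|=1.02496 >1
So |R|<1 on (-2.0833, 0).

z* = -2.0833.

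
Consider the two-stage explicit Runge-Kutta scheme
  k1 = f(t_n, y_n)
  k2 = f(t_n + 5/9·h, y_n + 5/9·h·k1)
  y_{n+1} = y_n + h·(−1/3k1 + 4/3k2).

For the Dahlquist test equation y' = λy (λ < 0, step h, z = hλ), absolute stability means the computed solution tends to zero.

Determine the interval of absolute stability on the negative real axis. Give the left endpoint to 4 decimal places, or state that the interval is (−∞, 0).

Test eqn y'=λy, z=hλ:
  k1=λy_n ⇒ h·k1=z·y_n;  k2=λ(1+5/9z)y_n ⇒ h·k2=z(1+5/9z)y_n
  y_{n+1}/y_n = 1 − 1/3z + 4/3z(1+5/9z) = 1 + z + 20/27z²
  Hence R(z) = 1 + z + 20/27z².

Boundary: |R(x)|=1, x<0.
x=-0.87: |R|=0.6907
R=1: x+20/27x²=0 ⇒ x=−27/20=-1.3500; min R=1−1/(4·20/27)=0.6625>−1
Confirm numerically:
  x=-1.036: |R|=0.75903 <1
  x=-1.004: |R|=0.74268 <1
  x=-0.923: |R|=0.70806 <1
  x=-1.868: |R|=1.71676 >1
  x=-1.425: |R|=1.07917 >1
So |R|<1 on (-1.3500, 0).

z∈(-1.3500,0).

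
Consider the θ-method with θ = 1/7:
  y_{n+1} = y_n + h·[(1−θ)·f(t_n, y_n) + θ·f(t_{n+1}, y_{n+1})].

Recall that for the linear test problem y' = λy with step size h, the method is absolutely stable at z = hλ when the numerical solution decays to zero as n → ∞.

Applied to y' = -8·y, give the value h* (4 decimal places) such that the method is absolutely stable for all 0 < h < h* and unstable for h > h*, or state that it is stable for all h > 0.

Test eqn y'=λy, z=hλ:
  y_{n+1} = y_n + z·[6/7·y_n + 1/7·y_{n+1}] ⇒ (1 − 1/7z)y_{n+1} = (1 + 6/7z)y_n
  ⇒ R(z) = (1 + 6/7z)/(1 − 1/7z).

Find x<0 with |R(x)|<1.
x=-1.56: |R|=0.2757
R=−1: 1+6/7x = −1+1/7x ⇒ -5/7x=2 ⇒ x=2/(-5/7)=-2.8000
Confirm numerically:
  x=-2.532: |R|=0.85942 <1
  x=-2.439: |R|=0.80877 <1
  x=-2.175: |R|=0.65940 <1
  x=-1.862: |R|=0.47077 <1
  x=-3.155: |R|=1.17479 >1
  x=-3.082: |R|=1.13985 >1
Interval (-2.8000, 0).

(-2.8000,0); λ=-8 ⇒ h* = (14/5)/8 = 0.3500.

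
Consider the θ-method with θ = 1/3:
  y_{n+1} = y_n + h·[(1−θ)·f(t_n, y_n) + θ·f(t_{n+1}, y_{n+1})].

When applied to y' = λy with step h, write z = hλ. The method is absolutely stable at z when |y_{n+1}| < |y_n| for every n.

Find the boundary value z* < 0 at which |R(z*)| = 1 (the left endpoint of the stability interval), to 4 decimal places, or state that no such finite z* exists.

z* = -6.0000.

On y'=λy, z=hλ:
  y_{n+1} = y_n + z·[2/3·y_n + 1/3·y_{n+1}] ⇒ (1 − 1/3z)y_{n+1} = (1 + 2/3z)y_n
  so R(z) = (1 + 2/3z)/(1 − 1/3z).

Boundary: |R(x)|=1, x<0.
x=-1.51: |R|=0.0044
R=−1: 1+2/3x = −1+1/3x ⇒ -1/3x=2 ⇒ x=2/(-1/3)=-6.0000
Confirm numerically:
  x=-5.068: |R|=0.88448 <1
  x=-4.664: |R|=0.82568 <1
  x=-3.271: |R|=0.56482 <1
  x=-6.407: |R|=1.04327 >1
  x=-6.280: |R|=1.03017 >1
  x=-6.248: |R|=1.02682 >1
So |R|<1 on (-6.0000, 0).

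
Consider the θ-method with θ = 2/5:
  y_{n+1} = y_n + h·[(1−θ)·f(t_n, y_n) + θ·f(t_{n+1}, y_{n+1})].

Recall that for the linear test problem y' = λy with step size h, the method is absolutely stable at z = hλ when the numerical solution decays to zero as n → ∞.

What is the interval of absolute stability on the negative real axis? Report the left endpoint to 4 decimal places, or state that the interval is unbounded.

Set f=λy, z=hλ:
  y_{n+1} = y_n + z·[3/5·y_n + 2/5·y_{n+1}] ⇒ (1 − 2/5z)y_{n+1} = (1 + 3/5z)y_n
  Hence R(z) = (1 + 3/5z)/(1 − 2/5z).

Solve |R(x)|<1 on ℝ⁻.
x=-0.47: |R|=0.6044
R=−1: 1+3/5x = −1+2/5x ⇒ -1/5x=2 ⇒ x=2/(-1/5)=-10.0000
Confirm numerically:
  x=-4.704: |R|=0.63243 <1
  x=-4.471: |R|=0.60343 <1
  x=-4.080: |R|=0.55015 <1
  x=-10.402: |R|=1.01558 >1
  x=-10.366: |R|=1.01422 >1
  x=-10.265: |R|=1.01038 >1
So |R|<1 on (-10.0000, 0).

(-10.0000, 0).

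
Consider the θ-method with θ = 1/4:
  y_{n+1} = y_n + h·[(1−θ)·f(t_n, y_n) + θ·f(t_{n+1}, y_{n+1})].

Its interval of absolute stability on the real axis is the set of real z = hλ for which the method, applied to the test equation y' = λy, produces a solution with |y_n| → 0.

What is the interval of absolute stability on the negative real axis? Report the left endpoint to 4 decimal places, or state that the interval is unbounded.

z∈(-4.0000,0).

With y'=λy (z=hλ):
  y_{n+1} = y_n + z·[3/4·y_n + 1/4·y_{n+1}] ⇒ (1 − 1/4z)y_{n+1} = (1 + 3/4z)y_n
  so R(z) = (1 + 3/4z)/(1 − 1/4z).

Boundary: |R(x)|=1, x<0.
x=-1.28: |R|=0.0303
R=−1: 1+3/4x = −1+1/4x ⇒ -1/2x=2 ⇒ x=2/(-1/2)=-4.0000
Confirm numerically:
  x=-3.588: |R|=0.89141 <1
  x=-2.579: |R|=0.56802 <1
  x=-1.895: |R|=0.28584 <1
  x=-4.564: |R|=1.13171 >1
  x=-4.511: |R|=1.12008 >1
  x=-4.215: |R|=1.05234 >1
Interval (-4.0000, 0).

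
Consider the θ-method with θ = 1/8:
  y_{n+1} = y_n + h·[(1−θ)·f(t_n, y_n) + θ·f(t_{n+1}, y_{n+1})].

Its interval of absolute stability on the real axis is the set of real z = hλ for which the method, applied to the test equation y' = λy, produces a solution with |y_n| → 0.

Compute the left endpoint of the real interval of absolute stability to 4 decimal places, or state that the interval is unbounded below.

left endpoint -2.6667.

With y'=λy (z=hλ):
  y_{n+1} = y_n + z·[7/8·y_n + 1/8·y_{n+1}] ⇒ (1 − 1/8z)y_{n+1} = (1 + 7/8z)y_n
  R(z) = (1 + 7/8z)/(1 − 1/8z).

Need |R(x)|<1, x<0.
x=-1.18: |R|=0.0283
R=−1: 1+7/8x = −1+1/8x ⇒ -3/4x=2 ⇒ x=2/(-3/4)=-2.6667
Confirm numerically:
  x=-2.509: |R|=0.90998 <1
  x=-1.964: |R|=0.57688 <1
  x=-1.935: |R|=0.55813 <1
  x=-1.810: |R|=0.47604 <1
  x=-3.254: |R|=1.31313 >1
  x=-3.147: |R|=1.25854 >1
  x=-2.825: |R|=1.08776 >1
Stable set (-2.6667, 0).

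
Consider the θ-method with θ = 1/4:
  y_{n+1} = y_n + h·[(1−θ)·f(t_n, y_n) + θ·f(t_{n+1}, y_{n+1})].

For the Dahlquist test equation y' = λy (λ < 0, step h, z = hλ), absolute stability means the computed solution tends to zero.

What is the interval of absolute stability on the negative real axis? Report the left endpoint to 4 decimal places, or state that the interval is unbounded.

With y'=λy (z=hλ):
  y_{n+1} = y_n + z·[3/4·y_n + 1/4·y_{n+1}] ⇒ (1 − 1/4z)y_{n+1} = (1 + 3/4z)y_n
  Hence R(z) = (1 + 3/4z)/(1 − 1/4z).

Find x<0 with |R(x)|<1.
x=-0.54: |R|=0.5242
R=−1: 1+3/4x = −1+1/4x ⇒ -1/2x=2 ⇒ x=2/(-1/2)=-4.0000
Confirm numerically:
  x=-3.504: |R|=0.86780 <1
  x=-2.978: |R|=0.70708 <1
  x=-1.656: |R|=0.17115 <1
  x=-1.636: |R|=0.16111 <1
  x=-4.466: |R|=1.11009 >1
  x=-4.454: |R|=1.10740 >1
  x=-4.345: |R|=1.08268 >1
Interval (-4.0000, 0).

(-4.0000, 0).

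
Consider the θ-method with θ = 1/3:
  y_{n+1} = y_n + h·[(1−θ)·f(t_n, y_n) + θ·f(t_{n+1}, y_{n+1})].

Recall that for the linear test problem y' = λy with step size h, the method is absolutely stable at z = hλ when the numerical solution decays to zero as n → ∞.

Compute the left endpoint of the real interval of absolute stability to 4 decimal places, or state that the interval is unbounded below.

With y'=λy (z=hλ):
  y_{n+1} = y_n + z·[2/3·y_n + 1/3·y_{n+1}] ⇒ (1 − 1/3z)y_{n+1} = (1 + 2/3z)y_n
  so R(z) = (1 + 2/3z)/(1 − 1/3z).

Boundary: |R(x)|=1, x<0.
x=-1.57: |R|=0.0306
R=−1: 1+2/3x = −1+1/3x ⇒ -1/3x=2 ⇒ x=2/(-1/3)=-6.0000
Confirm numerically:
  x=-5.729: |R|=0.96895 <1
  x=-4.703: |R|=0.83162 <1
  x=-3.990: |R|=0.71245 <1
  x=-3.742: |R|=0.66508 <1
  x=-6.459: |R|=1.04853 >1
  x=-6.302: |R|=1.03247 >1
  x=-6.292: |R|=1.03142 >1
Interval (-6.0000, 0).

left endpoint -6.0000.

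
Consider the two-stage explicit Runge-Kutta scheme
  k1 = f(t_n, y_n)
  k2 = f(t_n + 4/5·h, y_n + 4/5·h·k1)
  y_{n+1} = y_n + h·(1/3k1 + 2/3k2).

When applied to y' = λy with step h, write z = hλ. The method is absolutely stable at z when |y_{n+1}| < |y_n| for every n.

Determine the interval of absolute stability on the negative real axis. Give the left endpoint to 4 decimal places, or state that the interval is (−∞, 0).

z∈(-1.8750,0).

On y'=λy, z=hλ:
  k1=λy_n ⇒ h·k1=z·y_n;  k2=λ(1+4/5z)y_n ⇒ h·k2=z(1+4/5z)y_n
  y_{n+1}/y_n = 1 + 1/3z + 2/3z(1+4/5z) = 1 + z + 8/15z²
  so R(z) = 1 + z + 8/15z².

Need |R(x)|<1, x<0.
x=-1.12: |R|=0.5490
R=1: x+8/15x²=0 ⇒ x=−15/8=-1.8750; min R=1−1/(4·8/15)=0.5312>−1
Confirm numerically:
  x=-1.653: |R|=0.80428 <1
  x=-1.608: |R|=0.77102 <1
  x=-1.474: |R|=0.68476 <1
  x=-1.416: |R|=0.65336 <1
  x=-1.955: |R|=1.08341 >1
  x=-1.911: |R|=1.03669 >1
Stable set (-1.8750, 0).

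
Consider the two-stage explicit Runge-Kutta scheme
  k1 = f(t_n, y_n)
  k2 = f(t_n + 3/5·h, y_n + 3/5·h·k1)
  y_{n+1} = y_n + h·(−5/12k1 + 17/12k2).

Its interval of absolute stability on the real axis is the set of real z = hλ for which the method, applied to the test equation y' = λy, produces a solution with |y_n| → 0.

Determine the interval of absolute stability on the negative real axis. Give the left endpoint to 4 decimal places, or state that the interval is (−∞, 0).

Set f=λy, z=hλ:
  k1=λy_n ⇒ h·k1=z·y_n;  k2=λ(1+3/5z)y_n ⇒ h·k2=z(1+3/5z)y_n
  y_{n+1}/y_n = 1 − 5/12z + 17/12z(1+3/5z) = 1 + z + 17/20z²
  ⇒ R(z) = 1 + z + 17/20z².

Boundary: |R(x)|=1, x<0.
x=-0.47: |R|=0.7178
R=1: x+17/20x²=0 ⇒ x=−20/17=-1.1765; min R=1−1/(4·17/20)=0.7059>−1
Confirm numerically:
  x=-0.690: |R|=0.71469 <1
  x=-0.684: |R|=0.71368 <1
  x=-0.562: |R|=0.70647 <1
  x=-1.583: |R|=1.54701 >1
  x=-1.362: |R|=1.21479 >1
  x=-1.226: |R|=1.05161 >1
Stable set (-1.1765, 0).

(-1.1765, 0).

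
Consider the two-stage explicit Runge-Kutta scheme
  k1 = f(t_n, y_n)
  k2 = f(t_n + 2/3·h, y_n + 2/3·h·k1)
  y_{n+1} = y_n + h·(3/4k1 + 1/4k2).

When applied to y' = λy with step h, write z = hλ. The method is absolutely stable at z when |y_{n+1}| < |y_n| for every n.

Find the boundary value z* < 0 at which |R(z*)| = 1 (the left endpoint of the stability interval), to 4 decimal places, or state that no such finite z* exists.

Set f=λy, z=hλ:
  k1=λy_n ⇒ h·k1=z·y_n;  k2=λ(1+2/3z)y_n ⇒ h·k2=z(1+2/3z)y_n
  y_{n+1}/y_n = 1 + 3/4z + 1/4z(1+2/3z) = 1 + z + 1/6z²
  so R(z) = 1 + z + 1/6z².

Solve |R(x)|<1 on ℝ⁻.
x=-0.66: |R|=0.4126
R=1: x+1/6x²=0 ⇒ x=−6=-6.0000; min R=1−1/(4·1/6)=-0.5000>−1
Confirm numerically:
  x=-3.956: |R|=0.34768 <1
  x=-3.444: |R|=0.46714 <1
  x=-2.567: |R|=0.46875 <1
  x=-6.311: |R|=1.32712 >1
  x=-6.035: |R|=1.03520 >1
Interval (-6.0000, 0).

left endpoint -6.0000.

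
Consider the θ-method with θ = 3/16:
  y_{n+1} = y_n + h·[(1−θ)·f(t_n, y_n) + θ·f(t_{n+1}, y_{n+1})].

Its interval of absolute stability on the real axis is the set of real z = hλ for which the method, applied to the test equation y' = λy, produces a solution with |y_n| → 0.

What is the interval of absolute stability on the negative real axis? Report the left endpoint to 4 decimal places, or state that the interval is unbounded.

(-3.2000, 0).

Set f=λy, z=hλ:
  y_{n+1} = y_n + z·[13/16·y_n + 3/16·y_{n+1}] ⇒ (1 − 3/16z)y_{n+1} = (1 + 13/16z)y_n
  ⇒ R(z) = (1 + 13/16z)/(1 − 3/16z).

Solve |R(x)|<1 on ℝ⁻.
x=-1.64: |R|=0.2543
R=−1: 1+13/16x = −1+3/16x ⇒ -5/8x=2 ⇒ x=2/(-5/8)=-3.2000
Confirm numerically:
  x=-2.148: |R|=0.53128 <1
  x=-2.028: |R|=0.46930 <1
  x=-1.463: |R|=0.14807 <1
  x=-3.497: |R|=1.11211 >1
  x=-3.270: |R|=1.02712 >1
So |R|<1 on (-3.2000, 0).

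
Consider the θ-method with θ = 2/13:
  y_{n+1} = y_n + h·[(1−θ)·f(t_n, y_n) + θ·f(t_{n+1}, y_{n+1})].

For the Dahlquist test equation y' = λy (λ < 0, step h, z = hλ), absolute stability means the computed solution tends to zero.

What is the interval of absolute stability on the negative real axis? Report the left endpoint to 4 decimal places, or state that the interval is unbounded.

With y'=λy (z=hλ):
  y_{n+1} = y_n + z·[11/13·y_n + 2/13·y_{n+1}] ⇒ (1 − 2/13z)y_{n+1} = (1 + 11/13z)y_n
  R(z) = (1 + 11/13z)/(1 − 2/13z).

Solve |R(x)|<1 on ℝ⁻.
x=-0.64: |R|=0.4174
R=−1: 1+11/13x = −1+2/13x ⇒ -9/13x=2 ⇒ x=2/(-9/13)=-2.8889
Confirm numerically:
  x=-2.568: |R|=0.84076 <1
  x=-2.225: |R|=0.65759 <1
  x=-2.098: |R|=0.58607 <1
  x=-1.447: |R|=0.18353 <1
  x=-3.441: |R|=1.24992 >1
  x=-3.185: |R|=1.13758 >1
  x=-3.117: |R|=1.10674 >1
So |R|<1 on (-2.8889, 0).

(-2.8889, 0).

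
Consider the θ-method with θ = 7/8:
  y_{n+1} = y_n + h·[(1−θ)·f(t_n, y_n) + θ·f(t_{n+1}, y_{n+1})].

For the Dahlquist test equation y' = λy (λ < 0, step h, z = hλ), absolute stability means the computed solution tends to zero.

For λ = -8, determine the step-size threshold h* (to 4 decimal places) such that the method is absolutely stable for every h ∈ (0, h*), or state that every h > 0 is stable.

On y'=λy, z=hλ:
  y_{n+1} = y_n + z·[1/8·y_n + 7/8·y_{n+1}] ⇒ (1 − 7/8z)y_{n+1} = (1 + 1/8z)y_n
  R(z) = (1 + 1/8z)/(1 − 7/8z).

Need |R(x)|<1, x<0.
x=-1.34: |R|=0.3832
x=-2: |R|=0.2727
x=-10: |R|=0.0256
x=-100: |R|=0.1299
θ=7/8≥1/2 ⇒ |1+1/8x|<|1−7/8x| ∀x<0 ⇒ unbounded interval.

(−∞, 0) — no finite endpoint. Any h>0 works for λ=-8.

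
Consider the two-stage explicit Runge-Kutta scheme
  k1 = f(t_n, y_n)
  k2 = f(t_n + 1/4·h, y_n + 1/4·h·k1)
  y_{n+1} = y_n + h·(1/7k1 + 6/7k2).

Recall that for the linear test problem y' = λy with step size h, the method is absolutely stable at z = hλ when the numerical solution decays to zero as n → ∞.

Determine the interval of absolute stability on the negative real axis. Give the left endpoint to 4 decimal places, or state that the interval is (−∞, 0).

z∈(-4.6667,0).

Test eqn y'=λy, z=hλ:
  k1=λy_n ⇒ h·k1=z·y_n;  k2=λ(1+1/4z)y_n ⇒ h·k2=z(1+1/4z)y_n
  y_{n+1}/y_n = 1 + 1/7z + 6/7z(1+1/4z) = 1 + z + 3/14z²
  R(z) = 1 + z + 3/14z².

Find x<0 with |R(x)|<1.
x=-0.83: |R|=0.3176
R=1: x+3/14x²=0 ⇒ x=−14/3=-4.6667; min R=1−1/(4·3/14)=-0.1667>−1
Confirm numerically:
  x=-3.940: |R|=0.38649 <1
  x=-3.155: |R|=0.02199 <1
  x=-2.588: |R|=0.15277 <1
  x=-5.202: |R|=1.59674 >1
  x=-5.132: |R|=1.51173 >1
  x=-4.797: |R|=1.13397 >1
Stable set (-4.6667, 0).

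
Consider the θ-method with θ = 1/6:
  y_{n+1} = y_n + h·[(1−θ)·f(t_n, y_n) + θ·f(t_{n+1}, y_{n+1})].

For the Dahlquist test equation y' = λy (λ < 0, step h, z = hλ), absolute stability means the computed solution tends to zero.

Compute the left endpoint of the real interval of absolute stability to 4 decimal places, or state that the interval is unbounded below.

left endpoint -3.0000.

With y'=λy (z=hλ):
  y_{n+1} = y_n + z·[5/6·y_n + 1/6·y_{n+1}] ⇒ (1 − 1/6z)y_{n+1} = (1 + 5/6z)y_n
  so R(z) = (1 + 5/6z)/(1 − 1/6z).

Solve |R(x)|<1 on ℝ⁻.
x=-1.06: |R|=0.0992
R=−1: 1+5/6x = −1+1/6x ⇒ -2/3x=2 ⇒ x=2/(-2/3)=-3.0000
Confirm numerically:
  x=-2.696: |R|=0.86017 <1
  x=-2.591: |R|=0.80957 <1
  x=-2.256: |R|=0.63953 <1
  x=-1.269: |R|=0.04746 <1
  x=-3.495: |R|=1.20853 >1
  x=-3.460: |R|=1.19450 >1
  x=-3.041: |R|=1.01814 >1
Interval (-3.0000, 0).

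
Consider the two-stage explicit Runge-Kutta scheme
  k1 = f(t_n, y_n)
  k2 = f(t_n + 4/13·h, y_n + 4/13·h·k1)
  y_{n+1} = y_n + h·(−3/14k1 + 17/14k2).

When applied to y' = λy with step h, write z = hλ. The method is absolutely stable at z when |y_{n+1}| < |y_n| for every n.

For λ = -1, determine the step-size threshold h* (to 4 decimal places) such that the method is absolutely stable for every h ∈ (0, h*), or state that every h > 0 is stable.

(-2.6765,0); λ=-1 ⇒ h* = (91/34)/1 = 2.6765.

Set f=λy, z=hλ:
  k1=λy_n ⇒ h·k1=z·y_n;  k2=λ(1+4/13z)y_n ⇒ h·k2=z(1+4/13z)y_n
  y_{n+1}/y_n = 1 − 3/14z + 17/14z(1+4/13z) = 1 + z + 34/91z²
  ⇒ R(z) = 1 + z + 34/91z².

Boundary: |R(x)|=1, x<0.
x=-1.59: |R|=0.3546
R=1: x+34/91x²=0 ⇒ x=−91/34=-2.6765; min R=1−1/(4·34/91)=0.3309>−1
Confirm numerically:
  x=-2.579: |R|=0.90608 <1
  x=-2.396: |R|=0.74892 <1
  x=-1.519: |R|=0.34309 <1
  x=-3.000: |R|=1.36264 >1
  x=-2.714: |R|=1.03806 >1
  x=-2.697: |R|=1.02069 >1
So |R|<1 on (-2.6765, 0).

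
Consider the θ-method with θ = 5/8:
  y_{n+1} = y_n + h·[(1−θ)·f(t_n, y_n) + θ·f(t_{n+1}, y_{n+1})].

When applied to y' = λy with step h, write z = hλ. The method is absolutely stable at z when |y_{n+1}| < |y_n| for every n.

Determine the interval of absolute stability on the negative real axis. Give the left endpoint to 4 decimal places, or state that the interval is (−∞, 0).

On y'=λy, z=hλ:
  y_{n+1} = y_n + z·[3/8·y_n + 5/8·y_{n+1}] ⇒ (1 − 5/8z)y_{n+1} = (1 + 3/8z)y_n
  ⇒ R(z) = (1 + 3/8z)/(1 − 5/8z).

Solve |R(x)|<1 on ℝ⁻.
x=-1.46: |R|=0.2366
x=-2: |R|=0.1111
x=-10: |R|=0.3793
x=-100: |R|=0.5748
θ=5/8≥1/2 ⇒ |1+3/8x|<|1−5/8x| ∀x<0 ⇒ interval (−∞,0).

unbounded; (−∞, 0).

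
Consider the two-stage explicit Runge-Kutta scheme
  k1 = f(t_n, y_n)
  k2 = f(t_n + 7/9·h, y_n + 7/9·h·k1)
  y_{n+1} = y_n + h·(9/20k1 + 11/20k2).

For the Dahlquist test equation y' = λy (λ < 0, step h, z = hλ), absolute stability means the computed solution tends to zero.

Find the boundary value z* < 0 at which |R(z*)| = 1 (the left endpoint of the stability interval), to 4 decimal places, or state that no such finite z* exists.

left endpoint -2.3377.

With y'=λy (z=hλ):
  k1=λy_n ⇒ h·k1=z·y_n;  k2=λ(1+7/9z)y_n ⇒ h·k2=z(1+7/9z)y_n
  y_{n+1}/y_n = 1 + 9/20z + 11/20z(1+7/9z) = 1 + z + 77/180z²
  Hence R(z) = 1 + z + 77/180z².

Boundary: |R(x)|=1, x<0.
x=-1.15: |R|=0.4157
R=1: x+77/180x²=0 ⇒ x=−180/77=-2.3377; min R=1−1/(4·77/180)=0.4156>−1
Confirm numerically:
  x=-1.700: |R|=0.53628 <1
  x=-1.653: |R|=0.51586 <1
  x=-1.605: |R|=0.49697 <1
  x=-1.361: |R|=0.43138 <1
  x=-2.841: |R|=1.61171 >1
  x=-2.778: |R|=1.52328 >1
  x=-2.652: |R|=1.35661 >1
Stable set (-2.3377, 0).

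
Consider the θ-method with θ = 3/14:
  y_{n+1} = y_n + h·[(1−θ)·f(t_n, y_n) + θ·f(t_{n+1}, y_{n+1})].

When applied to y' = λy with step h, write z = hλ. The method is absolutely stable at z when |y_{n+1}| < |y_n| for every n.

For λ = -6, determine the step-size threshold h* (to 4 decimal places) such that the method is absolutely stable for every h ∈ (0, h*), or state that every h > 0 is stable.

On y'=λy, z=hλ:
  y_{n+1} = y_n + z·[11/14·y_n + 3/14·y_{n+1}] ⇒ (1 − 3/14z)y_{n+1} = (1 + 11/14z)y_n
  R(z) = (1 + 11/14z)/(1 − 3/14z).

Need |R(x)|<1, x<0.
x=-1.57: |R|=0.1748
R=−1: 1+11/14x = −1+3/14x ⇒ -4/7x=2 ⇒ x=2/(-4/7)=-3.5000
Confirm numerically:
  x=-2.919: |R|=0.79576 <1
  x=-2.775: |R|=0.74020 <1
  x=-2.286: |R|=0.53438 <1
  x=-4.005: |R|=1.15530 >1
  x=-3.775: |R|=1.08687 >1
  x=-3.554: |R|=1.01752 >1
Stable set (-3.5000, 0).

(-3.5000,0); λ=-6 ⇒ h* = (7/2)/6 = 0.5833.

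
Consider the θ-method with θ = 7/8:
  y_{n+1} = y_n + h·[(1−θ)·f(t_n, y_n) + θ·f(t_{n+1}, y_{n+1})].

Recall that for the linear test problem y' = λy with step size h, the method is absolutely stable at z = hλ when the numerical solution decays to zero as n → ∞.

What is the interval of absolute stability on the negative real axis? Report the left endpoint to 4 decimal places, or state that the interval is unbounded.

With y'=λy (z=hλ):
  y_{n+1} = y_n + z·[1/8·y_n + 7/8·y_{n+1}] ⇒ (1 − 7/8z)y_{n+1} = (1 + 1/8z)y_n
  so R(z) = (1 + 1/8z)/(1 − 7/8z).

Need |R(x)|<1, x<0.
x=-1.53: |R|=0.3458
x=-2: |R|=0.2727
x=-10: |R|=0.0256
x=-100: |R|=0.1299
θ=7/8≥1/2 ⇒ |1+1/8x|<|1−7/8x| ∀x<0 ⇒ stable on all of ℝ⁻.

interval (−∞, 0).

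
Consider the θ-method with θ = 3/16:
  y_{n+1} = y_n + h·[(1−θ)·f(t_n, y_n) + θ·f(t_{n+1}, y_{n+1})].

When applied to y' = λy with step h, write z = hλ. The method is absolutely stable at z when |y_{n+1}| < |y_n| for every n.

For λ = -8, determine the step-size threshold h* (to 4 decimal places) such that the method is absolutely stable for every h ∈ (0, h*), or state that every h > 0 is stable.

(-3.2000,0); λ=-8 ⇒ h* = (16/5)/8 = 0.4000.

With y'=λy (z=hλ):
  y_{n+1} = y_n + z·[13/16·y_n + 3/16·y_{n+1}] ⇒ (1 − 3/16z)y_{n+1} = (1 + 13/16z)y_n
  Hence R(z) = (1 + 13/16z)/(1 − 3/16z).

Solve |R(x)|<1 on ℝ⁻.
x=-1.53: |R|=0.1889
R=−1: 1+13/16x = −1+3/16x ⇒ -5/8x=2 ⇒ x=2/(-5/8)=-3.2000
Confirm numerically:
  x=-2.965: |R|=0.90560 <1
  x=-1.907: |R|=0.40472 <1
  x=-1.348: |R|=0.07603 <1
  x=-1.336: |R|=0.06837 <1
  x=-3.590: |R|=1.14569 >1
  x=-3.550: |R|=1.13133 >1
Stable set (-3.2000, 0).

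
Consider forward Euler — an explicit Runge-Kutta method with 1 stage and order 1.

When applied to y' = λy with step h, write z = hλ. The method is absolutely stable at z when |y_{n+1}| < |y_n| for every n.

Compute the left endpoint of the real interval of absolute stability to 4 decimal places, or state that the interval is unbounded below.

left endpoint -2.0000.

On y'=λy, z=hλ:
  order 1, 1-stage ⇒ R(z)=1+z
  (e.g. R(-0.56)=0.44000, |R|=0.44000)

Boundary: |R(x)|=1, x<0.
x=-0.56: |R|=0.4400
|R(-1.36)|=0.3600 |R(-0.68)|=0.3200 |R(-0.61)|=0.3900
Bisect:
  x_lo=-2.3511 |R|=1.3511  x_hi=-0.1149 |R|=0.8851
  mid=-1.23302 |R|=0.23302 →hi
  mid=-1.79207 |R|=0.79207 →hi
  mid=-2.07159 |R|=1.07159 →lo
  mid=-1.93183 |R|=0.93183 →hi
  mid=-2.00171 |R|=1.00171 →lo
  mid=-1.96677 |R|=0.96677 →hi
  mid=-1.98424 |R|=0.98424 →hi
  mid=-1.99298 |R|=0.99298 →hi
  ...
  [-2.00007,-1.99994] ⇒ x*=-2.0000
Interval (-2.0000, 0).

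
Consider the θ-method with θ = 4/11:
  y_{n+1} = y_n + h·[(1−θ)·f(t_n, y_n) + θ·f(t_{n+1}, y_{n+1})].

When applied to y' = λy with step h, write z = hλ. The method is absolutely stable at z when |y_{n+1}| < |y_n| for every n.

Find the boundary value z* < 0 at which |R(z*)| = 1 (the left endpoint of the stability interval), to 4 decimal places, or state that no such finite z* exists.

z* = -7.3333.

On y'=λy, z=hλ:
  y_{n+1} = y_n + z·[7/11·y_n + 4/11·y_{n+1}] ⇒ (1 − 4/11z)y_{n+1} = (1 + 7/11z)y_n
  so R(z) = (1 + 7/11z)/(1 − 4/11z).

Solve |R(x)|<1 on ℝ⁻.
x=-1.24: |R|=0.1454
R=−1: 1+7/11x = −1+4/11x ⇒ -3/11x=2 ⇒ x=2/(-3/11)=-7.3333
Confirm numerically:
  x=-7.091: |R|=0.98153 <1
  x=-6.408: |R|=0.92422 <1
  x=-6.237: |R|=0.90851 <1
  x=-3.305: |R|=0.50103 <1
  x=-7.781: |R|=1.03188 >1
  x=-7.714: |R|=1.02728 >1
  x=-7.421: |R|=1.00646 >1
Stable set (-7.3333, 0).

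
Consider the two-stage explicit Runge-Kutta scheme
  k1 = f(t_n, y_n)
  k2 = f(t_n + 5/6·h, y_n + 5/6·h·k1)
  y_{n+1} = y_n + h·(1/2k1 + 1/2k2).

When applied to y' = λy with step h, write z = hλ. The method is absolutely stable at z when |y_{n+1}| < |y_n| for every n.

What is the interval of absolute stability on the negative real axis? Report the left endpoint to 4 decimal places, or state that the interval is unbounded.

Set f=λy, z=hλ:
  k1=λy_n ⇒ h·k1=z·y_n;  k2=λ(1+5/6z)y_n ⇒ h·k2=z(1+5/6z)y_n
  y_{n+1}/y_n = 1 + 1/2z + 1/2z(1+5/6z) = 1 + z + 5/12z²
  ⇒ R(z) = 1 + z + 5/12z².

Need |R(x)|<1, x<0.
x=-1.49: |R|=0.4350
R=1: x+5/12x²=0 ⇒ x=−12/5=-2.4000; min R=1−1/(4·5/12)=0.4000>−1
Confirm numerically:
  x=-2.290: |R|=0.89504 <1
  x=-1.660: |R|=0.48817 <1
  x=-1.524: |R|=0.44374 <1
  x=-2.771: |R|=1.42835 >1
  x=-2.717: |R|=1.35887 >1
  x=-2.646: |R|=1.27122 >1
So |R|<1 on (-2.4000, 0).

z∈(-2.4000,0).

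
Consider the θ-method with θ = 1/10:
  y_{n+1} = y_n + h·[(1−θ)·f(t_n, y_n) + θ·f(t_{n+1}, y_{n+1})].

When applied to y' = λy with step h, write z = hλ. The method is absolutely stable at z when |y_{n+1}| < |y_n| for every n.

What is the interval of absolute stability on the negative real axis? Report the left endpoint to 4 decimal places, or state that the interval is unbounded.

On y'=λy, z=hλ:
  y_{n+1} = y_n + z·[9/10·y_n + 1/10·y_{n+1}] ⇒ (1 − 1/10z)y_{n+1} = (1 + 9/10z)y_n
  ⇒ R(z) = (1 + 9/10z)/(1 − 1/10z).

Find x<0 with |R(x)|<1.
x=-0.33: |R|=0.6805
R=−1: 1+9/10x = −1+1/10x ⇒ -4/5x=2 ⇒ x=2/(-4/5)=-2.5000
Confirm numerically:
  x=-2.326: |R|=0.88707 <1
  x=-2.206: |R|=0.80731 <1
  x=-1.891: |R|=0.59028 <1
  x=-1.072: |R|=0.03179 <1
  x=-2.944: |R|=1.27441 >1
  x=-2.795: |R|=1.18445 >1
  x=-2.523: |R|=1.01469 >1
Interval (-2.5000, 0).

z∈(-2.5000,0).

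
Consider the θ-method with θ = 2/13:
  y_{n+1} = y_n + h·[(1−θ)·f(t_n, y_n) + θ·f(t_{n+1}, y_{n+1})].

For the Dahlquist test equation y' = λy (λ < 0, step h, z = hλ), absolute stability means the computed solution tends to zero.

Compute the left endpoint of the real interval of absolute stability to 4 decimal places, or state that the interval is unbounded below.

left endpoint -2.8889.

Test eqn y'=λy, z=hλ:
  y_{n+1} = y_n + z·[11/13·y_n + 2/13·y_{n+1}] ⇒ (1 − 2/13z)y_{n+1} = (1 + 11/13z)y_n
  Hence R(z) = (1 + 11/13z)/(1 − 2/13z).

Solve |R(x)|<1 on ℝ⁻.
x=-1.25: |R|=0.0484
R=−1: 1+11/13x = −1+2/13x ⇒ -9/13x=2 ⇒ x=2/(-9/13)=-2.8889
Confirm numerically:
  x=-2.644: |R|=0.87948 <1
  x=-1.713: |R|=0.35572 <1
  x=-1.613: |R|=0.29231 <1
  x=-3.396: |R|=1.23060 >1
  x=-3.295: |R|=1.18657 >1
Stable set (-2.8889, 0).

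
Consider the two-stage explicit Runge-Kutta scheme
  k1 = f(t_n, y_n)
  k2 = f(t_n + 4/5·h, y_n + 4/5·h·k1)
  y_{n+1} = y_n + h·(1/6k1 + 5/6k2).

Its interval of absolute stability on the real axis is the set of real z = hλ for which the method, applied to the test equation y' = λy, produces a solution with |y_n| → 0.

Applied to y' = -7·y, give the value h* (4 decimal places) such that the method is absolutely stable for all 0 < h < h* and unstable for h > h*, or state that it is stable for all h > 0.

(-1.5000,0); λ=-7 ⇒ h* = (3/2)/7 = 0.2143.

With y'=λy (z=hλ):
  k1=λy_n ⇒ h·k1=z·y_n;  k2=λ(1+4/5z)y_n ⇒ h·k2=z(1+4/5z)y_n
  y_{n+1}/y_n = 1 + 1/6z + 5/6z(1+4/5z) = 1 + z + 2/3z²
  so R(z) = 1 + z + 2/3z².

Boundary: |R(x)|=1, x<0.
x=-1.24: |R|=0.7851
R=1: x+2/3x²=0 ⇒ x=−3/2=-1.5000; min R=1−1/(4·2/3)=0.6250>−1
Confirm numerically:
  x=-1.014: |R|=0.67146 <1
  x=-1.012: |R|=0.67076 <1
  x=-0.667: |R|=0.62959 <1
  x=-1.951: |R|=1.58660 >1
  x=-1.832: |R|=1.40548 >1
So |R|<1 on (-1.5000, 0).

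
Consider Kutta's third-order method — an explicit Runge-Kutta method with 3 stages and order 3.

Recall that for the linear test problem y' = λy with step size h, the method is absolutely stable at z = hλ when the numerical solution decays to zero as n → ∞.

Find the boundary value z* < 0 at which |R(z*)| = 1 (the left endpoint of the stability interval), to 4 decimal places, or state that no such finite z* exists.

z* = -2.5127.

Set f=λy, z=hλ:
  order 3, 3-stage ⇒ R(z)=1+z+z^2/2+z^3/6
  (e.g. R(-0.85)=0.40890, |R|=0.40890)

Boundary: |R(x)|=1, x<0.
x=-0.85: |R|=0.4089
|R(-2.86)|=1.6691 |R(-2.71)|=1.3550 |R(-1.42)|=0.1110
Bisect:
  x_lo=-3.0183 |R|=2.0460  x_hi=-0.1268 |R|=0.8809
  mid=-1.57254 |R|=0.01578 →hi
  mid=-2.29540 |R|=0.67666 →hi
  mid=-2.65683 |R|=1.25310 →lo
  mid=-2.47611 |R|=0.94077 →hi
  mid=-2.56647 |R|=1.09054 →lo
  mid=-2.52129 |R|=1.01410 →lo
  mid=-2.49870 |R|=0.97706 →hi
  mid=-2.51000 |R|=0.99548 →hi
  ...
  [-2.51282,-2.51264] ⇒ x*=-2.5127
Interval (-2.5127, 0).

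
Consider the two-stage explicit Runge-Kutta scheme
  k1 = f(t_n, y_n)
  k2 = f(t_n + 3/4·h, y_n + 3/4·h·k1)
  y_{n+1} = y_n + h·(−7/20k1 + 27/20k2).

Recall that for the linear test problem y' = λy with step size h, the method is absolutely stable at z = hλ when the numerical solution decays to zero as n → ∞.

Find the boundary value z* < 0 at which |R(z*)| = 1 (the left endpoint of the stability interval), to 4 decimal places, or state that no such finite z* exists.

On y'=λy, z=hλ:
  k1=λy_n ⇒ h·k1=z·y_n;  k2=λ(1+3/4z)y_n ⇒ h·k2=z(1+3/4z)y_n
  y_{n+1}/y_n = 1 − 7/20z + 27/20z(1+3/4z) = 1 + z + 81/80z²
  so R(z) = 1 + z + 81/80z².

Solve |R(x)|<1 on ℝ⁻.
x=-0.34: |R|=0.7770
R=1: x+81/80x²=0 ⇒ x=−80/81=-0.9877; min R=1−1/(4·81/80)=0.7531>−1
Confirm numerically:
  x=-0.900: |R|=0.92012 <1
  x=-0.891: |R|=0.91280 <1
  x=-1.386: |R|=1.55901 >1
  x=-1.378: |R|=1.54462 >1
  x=-1.066: |R|=1.08456 >1
Stable set (-0.9877, 0).

z* = -0.9877.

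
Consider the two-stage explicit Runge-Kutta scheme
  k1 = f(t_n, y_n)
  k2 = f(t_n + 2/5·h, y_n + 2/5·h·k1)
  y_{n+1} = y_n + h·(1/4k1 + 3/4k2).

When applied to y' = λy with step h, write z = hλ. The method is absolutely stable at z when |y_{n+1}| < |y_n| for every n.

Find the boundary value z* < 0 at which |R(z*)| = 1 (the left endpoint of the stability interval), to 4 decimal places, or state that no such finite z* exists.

left endpoint -3.3333.

With y'=λy (z=hλ):
  k1=λy_n ⇒ h·k1=z·y_n;  k2=λ(1+2/5z)y_n ⇒ h·k2=z(1+2/5z)y_n
  y_{n+1}/y_n = 1 + 1/4z + 3/4z(1+2/5z) = 1 + z + 3/10z²
  ⇒ R(z) = 1 + z + 3/10z².

Boundary: |R(x)|=1, x<0.
x=-1.74: |R|=0.1683
R=1: x+3/10x²=0 ⇒ x=−10/3=-3.3333; min R=1−1/(4·3/10)=0.1667>−1
Confirm numerically:
  x=-2.786: |R|=0.54254 <1
  x=-2.306: |R|=0.28929 <1
  x=-2.254: |R|=0.27015 <1
  x=-2.045: |R|=0.20961 <1
  x=-3.923: |R|=1.69398 >1
  x=-3.605: |R|=1.29381 >1
Stable set (-3.3333, 0).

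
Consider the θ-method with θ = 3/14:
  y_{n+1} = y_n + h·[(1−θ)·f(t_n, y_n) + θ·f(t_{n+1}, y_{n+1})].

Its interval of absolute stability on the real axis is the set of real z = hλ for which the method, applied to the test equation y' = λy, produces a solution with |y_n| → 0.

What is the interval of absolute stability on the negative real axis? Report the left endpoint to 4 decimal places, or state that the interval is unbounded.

Test eqn y'=λy, z=hλ:
  y_{n+1} = y_n + z·[11/14·y_n + 3/14·y_{n+1}] ⇒ (1 − 3/14z)y_{n+1} = (1 + 11/14z)y_n
  ⇒ R(z) = (1 + 11/14z)/(1 − 3/14z).

Boundary: |R(x)|=1, x<0.
x=-1.21: |R|=0.0391
R=−1: 1+11/14x = −1+3/14x ⇒ -4/7x=2 ⇒ x=2/(-4/7)=-3.5000
Confirm numerically:
  x=-2.433: |R|=0.59923 <1
  x=-2.177: |R|=0.48449 <1
  x=-1.632: |R|=0.20914 <1
  x=-1.539: |R|=0.15733 <1
  x=-4.040: |R|=1.16539 >1
  x=-3.929: |R|=1.13309 >1
Stable set (-3.5000, 0).

(-3.5000, 0).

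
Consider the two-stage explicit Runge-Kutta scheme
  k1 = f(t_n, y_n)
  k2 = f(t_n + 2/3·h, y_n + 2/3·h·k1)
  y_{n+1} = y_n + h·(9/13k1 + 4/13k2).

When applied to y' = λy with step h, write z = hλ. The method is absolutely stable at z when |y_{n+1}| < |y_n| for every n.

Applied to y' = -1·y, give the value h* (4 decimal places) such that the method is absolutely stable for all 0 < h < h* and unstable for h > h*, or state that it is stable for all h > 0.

(-4.8750,0); λ=-1 ⇒ h* = (39/8)/1 = 4.8750.

Test eqn y'=λy, z=hλ:
  k1=λy_n ⇒ h·k1=z·y_n;  k2=λ(1+2/3z)y_n ⇒ h·k2=z(1+2/3z)y_n
  y_{n+1}/y_n = 1 + 9/13z + 4/13z(1+2/3z) = 1 + z + 8/39z²
  ⇒ R(z) = 1 + z + 8/39z².

Boundary: |R(x)|=1, x<0.
x=-0.71: |R|=0.3934
R=1: x+8/39x²=0 ⇒ x=−39/8=-4.8750; min R=1−1/(4·8/39)=-0.2188>−1
Confirm numerically:
  x=-3.844: |R|=0.18704 <1
  x=-3.727: |R|=0.12234 <1
  x=-3.340: |R|=0.05167 <1
  x=-5.413: |R|=1.59737 >1
  x=-5.127: |R|=1.26503 >1
Interval (-4.8750, 0).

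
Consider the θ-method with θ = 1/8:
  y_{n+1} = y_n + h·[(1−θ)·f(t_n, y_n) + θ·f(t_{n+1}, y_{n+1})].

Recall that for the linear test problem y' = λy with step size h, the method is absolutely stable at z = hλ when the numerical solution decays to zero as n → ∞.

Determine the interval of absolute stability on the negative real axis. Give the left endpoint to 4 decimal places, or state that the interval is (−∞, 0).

z∈(-2.6667,0).

Set f=λy, z=hλ:
  y_{n+1} = y_n + z·[7/8·y_n + 1/8·y_{n+1}] ⇒ (1 − 1/8z)y_{n+1} = (1 + 7/8z)y_n
  Hence R(z) = (1 + 7/8z)/(1 − 1/8z).

Boundary: |R(x)|=1, x<0.
x=-0.76: |R|=0.3059
R=−1: 1+7/8x = −1+1/8x ⇒ -3/4x=2 ⇒ x=2/(-3/4)=-2.6667
Confirm numerically:
  x=-1.912: |R|=0.54318 <1
  x=-1.814: |R|=0.47870 <1
  x=-1.633: |R|=0.35617 <1
  x=-3.057: |R|=1.21181 >1
  x=-2.899: |R|=1.12790 >1
Interval (-2.6667, 0).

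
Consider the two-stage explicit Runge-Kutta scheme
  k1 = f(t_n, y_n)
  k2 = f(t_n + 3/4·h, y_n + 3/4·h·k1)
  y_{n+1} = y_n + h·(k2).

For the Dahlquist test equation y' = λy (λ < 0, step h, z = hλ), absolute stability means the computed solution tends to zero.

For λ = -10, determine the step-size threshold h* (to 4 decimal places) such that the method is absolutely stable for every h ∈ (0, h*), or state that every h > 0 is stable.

With y'=λy (z=hλ):
  k1=λy_n ⇒ h·k1=z·y_n;  k2=λ(1+3/4z)y_n ⇒ h·k2=z(1+3/4z)y_n
  y_{n+1}/y_n = 1 + z(1+3/4z) = 1 + z + 3/4z²
  R(z) = 1 + z + 3/4z².

Solve |R(x)|<1 on ℝ⁻.
x=-1.56: |R|=1.2652
R=1: x+3/4x²=0 ⇒ x=−4/3=-1.3333; min R=1−1/(4·3/4)=0.6667>−1
Confirm numerically:
  x=-1.202: |R|=0.88160 <1
  x=-0.922: |R|=0.71556 <1
  x=-0.846: |R|=0.69079 <1
  x=-0.822: |R|=0.68476 <1
  x=-1.681: |R|=1.43832 >1
  x=-1.371: |R|=1.03873 >1
Interval (-1.3333, 0).

(-1.3333,0); λ=-10 ⇒ h* = (4/3)/10 = 0.1333.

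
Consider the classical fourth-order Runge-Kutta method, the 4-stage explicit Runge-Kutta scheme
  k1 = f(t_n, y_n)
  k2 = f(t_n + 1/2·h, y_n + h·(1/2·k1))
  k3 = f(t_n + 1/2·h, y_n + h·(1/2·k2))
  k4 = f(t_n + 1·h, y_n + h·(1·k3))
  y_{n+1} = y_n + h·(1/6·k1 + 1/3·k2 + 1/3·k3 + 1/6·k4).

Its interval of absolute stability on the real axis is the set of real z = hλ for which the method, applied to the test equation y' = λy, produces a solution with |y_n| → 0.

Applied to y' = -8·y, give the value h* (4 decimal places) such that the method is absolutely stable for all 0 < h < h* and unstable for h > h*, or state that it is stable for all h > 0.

On y'=λy, z=hλ:
  order 4, 4-stage ⇒ R(z)=1+z+z^2/2+z^3/6+z^4/24
  (e.g. R(-0.42)=0.65715, |R|=0.65715)

Need |R(x)|<1, x<0.
x=-0.42: |R|=0.6571
|R(-2.74)|=0.9338 |R(-2.05)|=0.3513 |R(-1.98)|=0.3269
Bisect:
  x_lo=-3.3108 |R|=2.1277  x_hi=-0.1236 |R|=0.8837
  mid=-1.71720 |R|=0.27555 →hi
  mid=-2.51400 |R|=0.66230 →hi
  mid=-2.91240 |R|=1.20916 →lo
  mid=-2.71320 |R|=0.89663 →hi
  mid=-2.81280 |R|=1.04226 →lo
  mid=-2.76300 |R|=0.96690 →hi
  mid=-2.78790 |R|=1.00393 →lo
  mid=-2.77545 |R|=0.98525 →hi
  mid=-2.78167 |R|=0.99455 →hi
  mid=-2.78478 |R|=0.99923 →hi
  ...
  [-2.78537,-2.78517] ⇒ x*=-2.7853
So |R|<1 on (-2.7853, 0).

(-2.7853,0); λ=-8 ⇒ h* = 0.3482.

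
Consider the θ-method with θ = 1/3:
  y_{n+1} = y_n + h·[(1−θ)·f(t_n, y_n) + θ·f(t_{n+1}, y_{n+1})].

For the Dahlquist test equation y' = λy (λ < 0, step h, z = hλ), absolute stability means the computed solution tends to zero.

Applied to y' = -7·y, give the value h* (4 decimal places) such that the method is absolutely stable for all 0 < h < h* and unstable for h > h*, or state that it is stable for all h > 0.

Set f=λy, z=hλ:
  y_{n+1} = y_n + z·[2/3·y_n + 1/3·y_{n+1}] ⇒ (1 − 1/3z)y_{n+1} = (1 + 2/3z)y_n
  Hence R(z) = (1 + 2/3z)/(1 − 1/3z).

Need |R(x)|<1, x<0.
x=-1.05: |R|=0.2222
R=−1: 1+2/3x = −1+1/3x ⇒ -1/3x=2 ⇒ x=2/(-1/3)=-6.0000
Confirm numerically:
  x=-5.872: |R|=0.98557 <1
  x=-4.314: |R|=0.76948 <1
  x=-3.191: |R|=0.54628 <1
  x=-3.105: |R|=0.52580 <1
  x=-6.377: |R|=1.04020 >1
  x=-6.196: |R|=1.02131 >1
Interval (-6.0000, 0).

(-6.0000,0); λ=-7 ⇒ h* = (6)/7 = 0.8571.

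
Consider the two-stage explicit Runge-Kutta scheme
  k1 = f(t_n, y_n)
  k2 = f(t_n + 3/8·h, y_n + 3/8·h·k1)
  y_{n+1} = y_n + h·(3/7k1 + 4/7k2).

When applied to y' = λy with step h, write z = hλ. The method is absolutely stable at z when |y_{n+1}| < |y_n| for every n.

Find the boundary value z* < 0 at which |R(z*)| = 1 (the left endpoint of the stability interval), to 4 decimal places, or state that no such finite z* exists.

z* = -4.6667.

With y'=λy (z=hλ):
  k1=λy_n ⇒ h·k1=z·y_n;  k2=λ(1+3/8z)y_n ⇒ h·k2=z(1+3/8z)y_n
  y_{n+1}/y_n = 1 + 3/7z + 4/7z(1+3/8z) = 1 + z + 3/14z²
  Hence R(z) = 1 + z + 3/14z².

Find x<0 with |R(x)|<1.
x=-0.42: |R|=0.6178
R=1: x+3/14x²=0 ⇒ x=−14/3=-4.6667; min R=1−1/(4·3/14)=-0.1667>−1
Confirm numerically:
  x=-3.791: |R|=0.28865 <1
  x=-3.052: |R|=0.05599 <1
  x=-2.458: |R|=0.16334 <1
  x=-4.903: |R|=1.24830 >1
  x=-4.782: |R|=1.11818 >1
Stable set (-4.6667, 0).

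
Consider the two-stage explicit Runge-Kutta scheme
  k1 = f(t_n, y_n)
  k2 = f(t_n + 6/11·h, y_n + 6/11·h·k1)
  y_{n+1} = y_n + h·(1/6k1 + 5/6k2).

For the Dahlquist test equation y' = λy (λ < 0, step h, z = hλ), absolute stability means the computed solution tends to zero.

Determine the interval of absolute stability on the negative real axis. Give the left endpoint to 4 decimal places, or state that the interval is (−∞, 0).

(-2.2000, 0).

Test eqn y'=λy, z=hλ:
  k1=λy_n ⇒ h·k1=z·y_n;  k2=λ(1+6/11z)y_n ⇒ h·k2=z(1+6/11z)y_n
  y_{n+1}/y_n = 1 + 1/6z + 5/6z(1+6/11z) = 1 + z + 5/11z²
  so R(z) = 1 + z + 5/11z².

Need |R(x)|<1, x<0.
x=-1.51: |R|=0.5264
R=1: x+5/11x²=0 ⇒ x=−11/5=-2.2000; min R=1−1/(4·5/11)=0.4500>−1
Confirm numerically:
  x=-1.989: |R|=0.80924 <1
  x=-1.981: |R|=0.80280 <1
  x=-1.834: |R|=0.69489 <1
  x=-1.189: |R|=0.45360 <1
  x=-2.536: |R|=1.38732 >1
  x=-2.384: |R|=1.19939 >1
  x=-2.231: |R|=1.03144 >1
Stable set (-2.2000, 0).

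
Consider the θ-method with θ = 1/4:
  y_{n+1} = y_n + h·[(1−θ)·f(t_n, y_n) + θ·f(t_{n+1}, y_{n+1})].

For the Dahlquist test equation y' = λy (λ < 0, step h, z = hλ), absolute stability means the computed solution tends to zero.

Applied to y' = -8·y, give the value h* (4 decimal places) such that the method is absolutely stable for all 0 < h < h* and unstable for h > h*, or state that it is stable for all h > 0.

On y'=λy, z=hλ:
  y_{n+1} = y_n + z·[3/4·y_n + 1/4·y_{n+1}] ⇒ (1 − 1/4z)y_{n+1} = (1 + 3/4z)y_n
  so R(z) = (1 + 3/4z)/(1 − 1/4z).

Solve |R(x)|<1 on ℝ⁻.
x=-1.73: |R|=0.2077
R=−1: 1+3/4x = −1+1/4x ⇒ -1/2x=2 ⇒ x=2/(-1/2)=-4.0000
Confirm numerically:
  x=-3.979: |R|=0.99474 <1
  x=-3.603: |R|=0.89557 <1
  x=-2.957: |R|=0.70016 <1
  x=-2.418: |R|=0.50701 <1
  x=-4.424: |R|=1.10066 >1
  x=-4.422: |R|=1.10021 >1
  x=-4.265: |R|=1.06413 >1
Interval (-4.0000, 0).

(-4.0000,0); λ=-8 ⇒ h* = (4)/8 = 0.5000.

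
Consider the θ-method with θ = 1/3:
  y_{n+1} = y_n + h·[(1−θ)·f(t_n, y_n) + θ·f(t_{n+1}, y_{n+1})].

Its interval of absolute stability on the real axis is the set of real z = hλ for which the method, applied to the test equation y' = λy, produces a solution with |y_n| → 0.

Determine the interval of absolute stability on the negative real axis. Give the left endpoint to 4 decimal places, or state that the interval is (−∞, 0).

Set f=λy, z=hλ:
  y_{n+1} = y_n + z·[2/3·y_n + 1/3·y_{n+1}] ⇒ (1 − 1/3z)y_{n+1} = (1 + 2/3z)y_n
  ⇒ R(z) = (1 + 2/3z)/(1 − 1/3z).

Boundary: |R(x)|=1, x<0.
x=-1.71: |R|=0.0892
R=−1: 1+2/3x = −1+1/3x ⇒ -1/3x=2 ⇒ x=2/(-1/3)=-6.0000
Confirm numerically:
  x=-5.294: |R|=0.91488 <1
  x=-3.670: |R|=0.65067 <1
  x=-2.618: |R|=0.39801 <1
  x=-6.445: |R|=1.04711 >1
  x=-6.096: |R|=1.01055 >1
So |R|<1 on (-6.0000, 0).

(-6.0000, 0).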